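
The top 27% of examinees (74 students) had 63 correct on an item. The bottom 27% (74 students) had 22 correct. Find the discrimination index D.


p_upper = 63/74 = 0.8514
p_lower = 22/74 = 0.2973
D = 0.8514 - 0.2973 = 0.5541

0.5541


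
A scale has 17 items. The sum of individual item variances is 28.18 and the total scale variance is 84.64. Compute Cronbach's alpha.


alpha = (k/(k-1)) * (1 - sum(si^2)/s_total^2)
= (17/16) * (1 - 28.18/84.64)
alpha = 0.7088

0.7088


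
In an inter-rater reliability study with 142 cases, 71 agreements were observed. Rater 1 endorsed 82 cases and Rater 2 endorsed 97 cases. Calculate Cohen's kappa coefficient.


P_o = 71/142 = 0.5
P_e = (82*97 + 60*45) / 20164 = 0.528367
kappa = (P_o - P_e) / (1 - P_e)
kappa = (0.5 - 0.528367) / (1 - 0.528367)
kappa = -0.0601

-0.0601


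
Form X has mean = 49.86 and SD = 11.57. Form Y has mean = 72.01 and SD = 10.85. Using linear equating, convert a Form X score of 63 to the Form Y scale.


slope = SD_Y / SD_X = 10.85 / 11.57 ~ 0.9378
intercept = mean_Y - slope * mean_X = 72.01 - (10.85 / 11.57) * 49.86 ~ 25.2528
Y = slope * X + intercept. To avoid rounding drift from the rounded slope/intercept, evaluate the equivalent form Y = mean_Y + SD_Y * (X - mean_X) / SD_X at full precision:
Y = 72.01 + 10.85 * (63 - 49.86) / 11.57
Y = 72.01 + 10.85 * 13.14 / 11.57
Y = 72.01 + 142.569 / 11.57
Y = 72.01 + 12.3223
Y = 84.3323

84.3323


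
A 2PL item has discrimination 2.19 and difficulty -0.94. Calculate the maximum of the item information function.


For 2PL, max info at theta = b = -0.94
I_max = a^2 / 4 = 2.19^2 / 4
= 4.7961 / 4
I_max = 1.199

1.199


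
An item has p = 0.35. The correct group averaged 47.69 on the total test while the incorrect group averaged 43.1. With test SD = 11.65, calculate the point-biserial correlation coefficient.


q = 1 - p = 0.65
rpb = ((M1 - M0) / SD) * sqrt(p * q)
rpb = ((47.69 - 43.1) / 11.65) * sqrt(0.35 * 0.65)
rpb = 0.1879

0.1879


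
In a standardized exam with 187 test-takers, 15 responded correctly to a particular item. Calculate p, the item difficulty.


Item difficulty p = number correct / total examinees
p = 15 / 187
p = 0.0802

0.0802


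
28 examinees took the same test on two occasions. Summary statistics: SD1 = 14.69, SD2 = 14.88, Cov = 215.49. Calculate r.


r = cov(X,Y) / (SD_X * SD_Y)
r = 215.49 / (14.69 * 14.88)
r = 215.49 / 218.5872
r = 0.9858

0.9858


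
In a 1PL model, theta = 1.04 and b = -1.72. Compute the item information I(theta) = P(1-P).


P = 1/(1+exp(-(1.04--1.72))) = 0.9405
I = P*(1-P) = 0.9405 * 0.0595
I = 0.056

0.056


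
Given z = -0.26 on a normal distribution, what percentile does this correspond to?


CDF(z) = 0.5 * (1 + erf(z/sqrt(2)))
erf(-0.1838) = -0.2051
CDF = 0.3974
Percentile rank = 0.3974 * 100 = 39.74

39.74


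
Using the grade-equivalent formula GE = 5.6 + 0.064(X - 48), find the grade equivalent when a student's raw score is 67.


raw - median = 67 - 48 = 19
slope * diff = 0.064 * 19 = 1.216
GE = 5.6 + 1.216
GE = 6.816

6.816


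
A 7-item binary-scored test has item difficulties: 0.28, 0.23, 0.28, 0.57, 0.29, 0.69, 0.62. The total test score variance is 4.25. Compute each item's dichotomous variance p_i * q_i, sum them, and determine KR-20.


For each item, compute p_i * q_i:
  Item 1: 0.28 * 0.72 = 0.2016
  Item 2: 0.23 * 0.77 = 0.1771
  Item 3: 0.28 * 0.72 = 0.2016
  Item 4: 0.57 * 0.43 = 0.2451
  Item 5: 0.29 * 0.71 = 0.2059
  Item 6: 0.69 * 0.31 = 0.2139
  Item 7: 0.62 * 0.38 = 0.2356
Sum(p_i * q_i) = 0.2016 + 0.1771 + 0.2016 + 0.2451 + 0.2059 + 0.2139 + 0.2356 = 1.4808
KR-20 = (k/(k-1)) * (1 - Sum(p_i*q_i) / Var_total)
= (7/6) * (1 - 1.4808/4.25)
= 1.1667 * 0.6516
KR-20 = 0.7602

0.7602


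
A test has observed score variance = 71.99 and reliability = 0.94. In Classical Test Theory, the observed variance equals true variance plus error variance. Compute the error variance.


var_true = rxx * var_obs = 0.94 * 71.99 = 67.6706
var_error = var_obs - var_true
var_error = 71.99 - 67.6706
var_error = 4.3194

4.3194


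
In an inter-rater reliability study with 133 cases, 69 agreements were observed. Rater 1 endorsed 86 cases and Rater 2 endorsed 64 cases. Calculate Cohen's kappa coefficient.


P_o = 69/133 = 0.518797
P_e = (86*64 + 47*69) / 17689 = 0.494488
kappa = (P_o - P_e) / (1 - P_e)
kappa = (0.518797 - 0.494488) / (1 - 0.494488)
kappa = 0.0481

0.0481


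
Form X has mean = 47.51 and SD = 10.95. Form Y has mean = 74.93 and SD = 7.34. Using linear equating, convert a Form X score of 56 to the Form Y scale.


slope = SD_Y / SD_X = 7.34 / 10.95 ~ 0.6703
intercept = mean_Y - slope * mean_X = 74.93 - (7.34 / 10.95) * 47.51 ~ 43.0831
Y = slope * X + intercept. To avoid rounding drift from the rounded slope/intercept, evaluate the equivalent form Y = mean_Y + SD_Y * (X - mean_X) / SD_X at full precision:
Y = 74.93 + 7.34 * (56 - 47.51) / 10.95
Y = 74.93 + 7.34 * 8.49 / 10.95
Y = 74.93 + 62.3166 / 10.95
Y = 74.93 + 5.691
Y = 80.621

80.621


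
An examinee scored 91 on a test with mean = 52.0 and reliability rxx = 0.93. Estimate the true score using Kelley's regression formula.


T_est = rxx * X + (1 - rxx) * mean
T_est = 0.93 * 91 + 0.07 * 52.0
T_est = 84.63 + 3.64
T_est = 88.27

88.27


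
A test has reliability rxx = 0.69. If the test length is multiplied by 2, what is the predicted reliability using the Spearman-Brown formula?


r_new = (n * rxx) / (1 + (n-1) * rxx)
r_new = (2 * 0.69) / (1 + 1 * 0.69)
r_new = 1.38 / 1.69
r_new = 0.8166

0.8166


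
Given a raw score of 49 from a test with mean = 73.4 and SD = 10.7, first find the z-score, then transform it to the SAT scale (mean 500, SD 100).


z = (X - mean) / SD = (49 - 73.4) / 10.7
z = -24.4 / 10.7
z = -2.2804
SAT-scale = SAT = 500 + 100z
Carry z at full precision (z = -24.4 / 10.7) into the conversion:
SAT-scale = 500 + 100 * (-24.4 / 10.7) = 500 + -2440 / 10.7
SAT-scale = 500 + -228.0374
SAT-scale = 271.9626

271.9626


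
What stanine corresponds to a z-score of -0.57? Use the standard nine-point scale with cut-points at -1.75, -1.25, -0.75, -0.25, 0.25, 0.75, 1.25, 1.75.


Stanine boundaries: [-1.75, -1.25, -0.75, -0.25, 0.25, 0.75, 1.25, 1.75]
z = -0.57
Check each boundary:
  z >= -1.75 -> could be stanine 2
  z >= -1.25 -> could be stanine 3
  z >= -0.75 -> could be stanine 4
  z < -0.25
  z < 0.25
  z < 0.75
  z < 1.25
  z < 1.75
Highest qualifying boundary gives stanine = 4

4


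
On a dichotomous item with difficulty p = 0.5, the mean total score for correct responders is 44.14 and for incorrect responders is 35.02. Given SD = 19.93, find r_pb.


q = 1 - p = 0.5
rpb = ((M1 - M0) / SD) * sqrt(p * q)
rpb = ((44.14 - 35.02) / 19.93) * sqrt(0.5 * 0.5)
rpb = 0.2288

0.2288


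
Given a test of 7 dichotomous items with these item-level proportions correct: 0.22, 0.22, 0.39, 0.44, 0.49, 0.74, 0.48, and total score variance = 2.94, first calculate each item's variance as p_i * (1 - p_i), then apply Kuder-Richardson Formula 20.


For each item, compute p_i * q_i:
  Item 1: 0.22 * 0.78 = 0.1716
  Item 2: 0.22 * 0.78 = 0.1716
  Item 3: 0.39 * 0.61 = 0.2379
  Item 4: 0.44 * 0.56 = 0.2464
  Item 5: 0.49 * 0.51 = 0.2499
  Item 6: 0.74 * 0.26 = 0.1924
  Item 7: 0.48 * 0.52 = 0.2496
Sum(p_i * q_i) = 0.1716 + 0.1716 + 0.2379 + 0.2464 + 0.2499 + 0.1924 + 0.2496 = 1.5194
KR-20 = (k/(k-1)) * (1 - Sum(p_i*q_i) / Var_total)
= (7/6) * (1 - 1.5194/2.94)
= 1.1667 * 0.4832
KR-20 = 0.5637

0.5637


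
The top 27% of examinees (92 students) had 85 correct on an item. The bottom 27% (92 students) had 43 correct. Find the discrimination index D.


p_upper = 85/92 = 0.9239
p_lower = 43/92 = 0.4674
D = 0.9239 - 0.4674 = 0.4565

0.4565


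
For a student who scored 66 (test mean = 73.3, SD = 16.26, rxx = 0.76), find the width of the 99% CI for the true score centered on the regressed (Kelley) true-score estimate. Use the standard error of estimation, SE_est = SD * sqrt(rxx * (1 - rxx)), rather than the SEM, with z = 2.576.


True score estimate = 0.76*66 + 0.24*73.3 = 67.752
SE_est = SD * sqrt(rxx * (1 - rxx)) = 16.26 * sqrt(0.76 * 0.24) = 16.26 * sqrt(0.1824) = 6.944372
CI = T_est +/- z * SE_est, so width = 2 * z * SE_est = 2 * 2.576 * 6.944372
Width = 35.7774

35.7774


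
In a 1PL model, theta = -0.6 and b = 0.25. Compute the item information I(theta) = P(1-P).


P = 1/(1+exp(-(-0.6-0.25))) = 0.2994
I = P*(1-P) = 0.2994 * 0.7006
I = 0.2098

0.2098


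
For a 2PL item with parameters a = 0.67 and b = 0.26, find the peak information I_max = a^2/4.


For 2PL, max info at theta = b = 0.26
I_max = a^2 / 4 = 0.67^2 / 4
= 0.4489 / 4
I_max = 0.1122

0.1122


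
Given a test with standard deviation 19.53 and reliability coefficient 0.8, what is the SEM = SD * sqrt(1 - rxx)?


SEM = SD * sqrt(1 - rxx)
SEM = 19.53 * sqrt(1 - 0.8)
SEM = 19.53 * sqrt(0.2) = 19.53 * 0.447214
SEM = 8.7341

8.7341


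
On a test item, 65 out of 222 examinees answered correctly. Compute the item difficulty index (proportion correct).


Item difficulty p = number correct / total examinees
p = 65 / 222
p = 0.2928

0.2928


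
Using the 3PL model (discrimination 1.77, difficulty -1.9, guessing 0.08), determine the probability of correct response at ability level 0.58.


logit = 1.77*(0.58 - -1.9) = 4.3896
P* = 1/(1 + exp(-4.3896)) = 0.9877
P = 0.08 + (1 - 0.08) * 0.9877
P = 0.9887

0.9887


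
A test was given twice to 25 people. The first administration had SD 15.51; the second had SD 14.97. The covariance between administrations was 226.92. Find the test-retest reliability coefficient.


r = cov(X,Y) / (SD_X * SD_Y)
r = 226.92 / (15.51 * 14.97)
r = 226.92 / 232.1847
r = 0.9773

0.9773


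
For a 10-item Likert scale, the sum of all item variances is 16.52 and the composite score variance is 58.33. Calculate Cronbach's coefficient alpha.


alpha = (k/(k-1)) * (1 - sum(si^2)/s_total^2)
= (10/9) * (1 - 16.52/58.33)
alpha = 0.7964

0.7964


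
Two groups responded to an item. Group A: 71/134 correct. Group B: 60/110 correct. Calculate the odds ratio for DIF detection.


Odds_A = 71/63 = 1.127
Odds_B = 60/50 = 1.2
OR = Odds_A / Odds_B = 1.127 / 1.2
Exactly, OR = (71 * 50) / (63 * 60) = 3550 / 3780
OR = 0.9392

0.9392


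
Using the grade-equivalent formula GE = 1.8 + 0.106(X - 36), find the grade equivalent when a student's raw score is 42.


raw - median = 42 - 36 = 6
slope * diff = 0.106 * 6 = 0.636
GE = 1.8 + 0.636
GE = 2.436

2.436


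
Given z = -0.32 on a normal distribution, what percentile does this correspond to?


CDF(z) = 0.5 * (1 + erf(z/sqrt(2)))
erf(-0.2263) = -0.251
CDF = 0.3745
Percentile rank = 0.3745 * 100 = 37.45

37.45


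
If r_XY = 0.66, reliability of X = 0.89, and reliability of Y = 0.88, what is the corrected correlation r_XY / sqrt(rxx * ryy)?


r_corrected = rxy / sqrt(rxx * ryy)
= 0.66 / sqrt(0.89 * 0.88)
= 0.66 / sqrt(0.7832)
= 0.66 / 0.884986
r_corrected = 0.7458

0.7458


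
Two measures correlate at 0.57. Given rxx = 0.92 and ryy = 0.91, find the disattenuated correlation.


r_corrected = rxy / sqrt(rxx * ryy)
= 0.57 / sqrt(0.92 * 0.91)
= 0.57 / sqrt(0.8372)
= 0.57 / 0.914986
r_corrected = 0.623

0.623


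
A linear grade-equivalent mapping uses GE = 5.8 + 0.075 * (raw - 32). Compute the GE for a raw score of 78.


raw - median = 78 - 32 = 46
slope * diff = 0.075 * 46 = 3.45
GE = 5.8 + 3.45
GE = 9.25

9.25


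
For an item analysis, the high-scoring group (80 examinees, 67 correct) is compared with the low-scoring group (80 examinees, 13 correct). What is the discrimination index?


p_upper = 67/80 = 0.8375
p_lower = 13/80 = 0.1625
D = 0.8375 - 0.1625 = 0.675

0.675


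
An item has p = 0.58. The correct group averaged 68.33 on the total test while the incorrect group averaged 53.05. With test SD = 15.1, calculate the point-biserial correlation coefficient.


q = 1 - p = 0.42
rpb = ((M1 - M0) / SD) * sqrt(p * q)
rpb = ((68.33 - 53.05) / 15.1) * sqrt(0.58 * 0.42)
rpb = 0.4994

0.4994


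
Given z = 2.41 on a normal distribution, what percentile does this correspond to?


CDF(z) = 0.5 * (1 + erf(z/sqrt(2)))
erf(1.7041) = 0.984
CDF = 0.992
Percentile rank = 0.992 * 100 = 99.2

99.2


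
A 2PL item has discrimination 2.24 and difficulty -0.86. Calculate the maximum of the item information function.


For 2PL, max info at theta = b = -0.86
I_max = a^2 / 4 = 2.24^2 / 4
= 5.0176 / 4
I_max = 1.2544

1.2544


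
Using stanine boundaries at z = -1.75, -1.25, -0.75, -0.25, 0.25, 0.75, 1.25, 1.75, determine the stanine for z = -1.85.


Stanine boundaries: [-1.75, -1.25, -0.75, -0.25, 0.25, 0.75, 1.25, 1.75]
z = -1.85
Check each boundary:
  z < -1.75
  z < -1.25
  z < -0.75
  z < -0.25
  z < 0.25
  z < 0.75
  z < 1.25
  z < 1.75
Highest qualifying boundary gives stanine = 1

1


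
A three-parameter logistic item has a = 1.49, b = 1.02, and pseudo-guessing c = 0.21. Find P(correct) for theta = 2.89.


logit = 1.49*(2.89 - 1.02) = 2.7863
P* = 1/(1 + exp(-2.7863)) = 0.9419
P = 0.21 + (1 - 0.21) * 0.9419
P = 0.9541

0.9541


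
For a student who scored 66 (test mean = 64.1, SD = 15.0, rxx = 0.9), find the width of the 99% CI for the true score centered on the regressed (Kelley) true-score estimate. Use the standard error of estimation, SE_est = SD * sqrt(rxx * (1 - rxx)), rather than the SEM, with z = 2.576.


True score estimate = 0.9*66 + 0.1*64.1 = 65.81
SE_est = SD * sqrt(rxx * (1 - rxx)) = 15.0 * sqrt(0.9 * 0.1) = 15.0 * sqrt(0.09) = 4.5
CI = T_est +/- z * SE_est, so width = 2 * z * SE_est = 2 * 2.576 * 4.5
Width = 23.184

23.184


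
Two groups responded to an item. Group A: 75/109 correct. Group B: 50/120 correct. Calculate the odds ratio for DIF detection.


Odds_A = 75/34 = 2.2059
Odds_B = 50/70 = 0.7143
OR = Odds_A / Odds_B = 2.2059 / 0.7143
Exactly, OR = (75 * 70) / (34 * 50) = 5250 / 1700
OR = 3.0882

3.0882


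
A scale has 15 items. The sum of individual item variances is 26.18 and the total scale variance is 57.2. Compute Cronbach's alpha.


alpha = (k/(k-1)) * (1 - sum(si^2)/s_total^2)
= (15/14) * (1 - 26.18/57.2)
alpha = 0.581

0.581


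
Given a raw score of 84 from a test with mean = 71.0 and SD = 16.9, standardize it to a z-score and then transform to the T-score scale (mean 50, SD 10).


z = (X - mean) / SD = (84 - 71.0) / 16.9
z = 13.0 / 16.9
z = 0.7692
T-score = T = 50 + 10z
Carry z at full precision (z = 13.0 / 16.9) into the conversion:
T-score = 50 + 10 * (13.0 / 16.9) = 50 + 130 / 16.9
T-score = 50 + 7.6923
T-score = 57.6923

57.6923


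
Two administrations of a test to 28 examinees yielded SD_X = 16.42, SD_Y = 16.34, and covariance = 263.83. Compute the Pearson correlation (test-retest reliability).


r = cov(X,Y) / (SD_X * SD_Y)
r = 263.83 / (16.42 * 16.34)
r = 263.83 / 268.3028
r = 0.9833

0.9833


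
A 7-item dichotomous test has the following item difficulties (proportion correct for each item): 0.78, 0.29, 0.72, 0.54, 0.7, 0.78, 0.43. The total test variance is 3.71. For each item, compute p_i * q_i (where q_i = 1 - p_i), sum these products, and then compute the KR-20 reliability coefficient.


For each item, compute p_i * q_i:
  Item 1: 0.78 * 0.22 = 0.1716
  Item 2: 0.29 * 0.71 = 0.2059
  Item 3: 0.72 * 0.28 = 0.2016
  Item 4: 0.54 * 0.46 = 0.2484
  Item 5: 0.7 * 0.3 = 0.21
  Item 6: 0.78 * 0.22 = 0.1716
  Item 7: 0.43 * 0.57 = 0.2451
Sum(p_i * q_i) = 0.1716 + 0.2059 + 0.2016 + 0.2484 + 0.21 + 0.1716 + 0.2451 = 1.4542
KR-20 = (k/(k-1)) * (1 - Sum(p_i*q_i) / Var_total)
= (7/6) * (1 - 1.4542/3.71)
= 1.1667 * 0.608
KR-20 = 0.7094

0.7094


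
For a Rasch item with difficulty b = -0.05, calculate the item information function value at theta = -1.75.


P = 1/(1+exp(-(-1.75--0.05))) = 0.1545
I = P*(1-P) = 0.1545 * 0.8455
I = 0.1306

0.1306


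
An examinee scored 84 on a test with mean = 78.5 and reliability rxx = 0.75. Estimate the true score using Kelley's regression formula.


T_est = rxx * X + (1 - rxx) * mean
T_est = 0.75 * 84 + 0.25 * 78.5
T_est = 63.0 + 19.625
T_est = 82.625

82.625


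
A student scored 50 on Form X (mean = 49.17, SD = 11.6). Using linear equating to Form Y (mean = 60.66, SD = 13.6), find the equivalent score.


slope = SD_Y / SD_X = 13.6 / 11.6 ~ 1.1724
intercept = mean_Y - slope * mean_X = 60.66 - (13.6 / 11.6) * 49.17 ~ 3.0124
Y = slope * X + intercept. To avoid rounding drift from the rounded slope/intercept, evaluate the equivalent form Y = mean_Y + SD_Y * (X - mean_X) / SD_X at full precision:
Y = 60.66 + 13.6 * (50 - 49.17) / 11.6
Y = 60.66 + 13.6 * 0.83 / 11.6
Y = 60.66 + 11.288 / 11.6
Y = 60.66 + 0.9731
Y = 61.6331

61.6331


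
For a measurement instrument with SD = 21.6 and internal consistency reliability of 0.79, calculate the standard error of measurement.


SEM = SD * sqrt(1 - rxx)
SEM = 21.6 * sqrt(1 - 0.79)
SEM = 21.6 * sqrt(0.21) = 21.6 * 0.458258
SEM = 9.8984

9.8984


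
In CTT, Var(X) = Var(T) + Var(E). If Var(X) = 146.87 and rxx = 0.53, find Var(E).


var_true = rxx * var_obs = 0.53 * 146.87 = 77.8411
var_error = var_obs - var_true
var_error = 146.87 - 77.8411
var_error = 69.0289

69.0289


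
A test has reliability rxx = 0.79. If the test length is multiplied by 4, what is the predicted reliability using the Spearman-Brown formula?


r_new = (n * rxx) / (1 + (n-1) * rxx)
r_new = (4 * 0.79) / (1 + 3 * 0.79)
r_new = 3.16 / 3.37
r_new = 0.9377

0.9377


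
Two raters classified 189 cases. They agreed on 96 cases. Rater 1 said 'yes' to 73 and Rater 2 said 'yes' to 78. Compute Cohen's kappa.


P_o = 96/189 = 0.507937
P_e = (73*78 + 116*111) / 35721 = 0.519862
kappa = (P_o - P_e) / (1 - P_e)
kappa = (0.507937 - 0.519862) / (1 - 0.519862)
kappa = -0.0248

-0.0248


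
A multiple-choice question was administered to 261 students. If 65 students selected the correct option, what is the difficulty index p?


Item difficulty p = number correct / total examinees
p = 65 / 261
p = 0.249

0.249


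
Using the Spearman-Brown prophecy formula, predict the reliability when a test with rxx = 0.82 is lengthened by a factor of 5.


r_new = (n * rxx) / (1 + (n-1) * rxx)
r_new = (5 * 0.82) / (1 + 4 * 0.82)
r_new = 4.1 / 4.28
r_new = 0.9579

0.9579


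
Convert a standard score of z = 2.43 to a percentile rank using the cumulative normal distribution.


CDF(z) = 0.5 * (1 + erf(z/sqrt(2)))
erf(1.7183) = 0.9849
CDF = 0.9925
Percentile rank = 0.9925 * 100 = 99.25

99.25


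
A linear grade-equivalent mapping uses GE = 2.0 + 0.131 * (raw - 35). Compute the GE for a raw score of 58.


raw - median = 58 - 35 = 23
slope * diff = 0.131 * 23 = 3.013
GE = 2.0 + 3.013
GE = 5.013

5.013


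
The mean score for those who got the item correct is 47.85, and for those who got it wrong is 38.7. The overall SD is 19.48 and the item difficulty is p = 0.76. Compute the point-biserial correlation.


q = 1 - p = 0.24
rpb = ((M1 - M0) / SD) * sqrt(p * q)
rpb = ((47.85 - 38.7) / 19.48) * sqrt(0.76 * 0.24)
rpb = 0.2006

0.2006


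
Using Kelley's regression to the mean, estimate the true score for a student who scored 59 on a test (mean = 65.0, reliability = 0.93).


T_est = rxx * X + (1 - rxx) * mean
T_est = 0.93 * 59 + 0.07 * 65.0
T_est = 54.87 + 4.55
T_est = 59.42

59.42


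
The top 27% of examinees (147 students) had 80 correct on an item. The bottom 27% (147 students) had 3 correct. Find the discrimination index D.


p_upper = 80/147 = 0.5442
p_lower = 3/147 = 0.0204
D = 0.5442 - 0.0204 = 0.5238

0.5238


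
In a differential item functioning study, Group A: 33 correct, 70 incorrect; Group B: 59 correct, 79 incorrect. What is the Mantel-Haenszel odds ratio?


Odds_A = 33/70 = 0.4714
Odds_B = 59/79 = 0.7468
OR = Odds_A / Odds_B = 0.4714 / 0.7468
Exactly, OR = (33 * 79) / (70 * 59) = 2607 / 4130
OR = 0.6312

0.6312


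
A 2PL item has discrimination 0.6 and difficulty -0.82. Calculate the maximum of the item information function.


For 2PL, max info at theta = b = -0.82
I_max = a^2 / 4 = 0.6^2 / 4
= 0.36 / 4
I_max = 0.09

0.09


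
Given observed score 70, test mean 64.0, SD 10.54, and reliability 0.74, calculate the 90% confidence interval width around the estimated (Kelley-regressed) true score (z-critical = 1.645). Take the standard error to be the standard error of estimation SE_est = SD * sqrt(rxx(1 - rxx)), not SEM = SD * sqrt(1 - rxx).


True score estimate = 0.74*70 + 0.26*64.0 = 68.44
SE_est = SD * sqrt(rxx * (1 - rxx)) = 10.54 * sqrt(0.74 * 0.26) = 10.54 * sqrt(0.1924) = 4.623205
CI = T_est +/- z * SE_est, so width = 2 * z * SE_est = 2 * 1.645 * 4.623205
Width = 15.2103

15.2103


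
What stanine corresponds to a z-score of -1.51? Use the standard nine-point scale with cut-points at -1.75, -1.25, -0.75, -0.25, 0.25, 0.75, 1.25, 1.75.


Stanine boundaries: [-1.75, -1.25, -0.75, -0.25, 0.25, 0.75, 1.25, 1.75]
z = -1.51
Check each boundary:
  z >= -1.75 -> could be stanine 2
  z < -1.25
  z < -0.75
  z < -0.25
  z < 0.25
  z < 0.75
  z < 1.25
  z < 1.75
Highest qualifying boundary gives stanine = 2

2


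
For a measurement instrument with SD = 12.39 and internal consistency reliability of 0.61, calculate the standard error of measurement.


SEM = SD * sqrt(1 - rxx)
SEM = 12.39 * sqrt(1 - 0.61)
SEM = 12.39 * sqrt(0.39) = 12.39 * 0.6245
SEM = 7.7376

7.7376


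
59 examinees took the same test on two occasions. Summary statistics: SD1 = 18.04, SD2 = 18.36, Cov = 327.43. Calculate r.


r = cov(X,Y) / (SD_X * SD_Y)
r = 327.43 / (18.04 * 18.36)
r = 327.43 / 331.2144
r = 0.9886

0.9886


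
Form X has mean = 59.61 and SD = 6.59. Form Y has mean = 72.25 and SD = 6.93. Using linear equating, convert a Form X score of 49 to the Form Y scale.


slope = SD_Y / SD_X = 6.93 / 6.59 ~ 1.0516
intercept = mean_Y - slope * mean_X = 72.25 - (6.93 / 6.59) * 59.61 ~ 9.5645
Y = slope * X + intercept. To avoid rounding drift from the rounded slope/intercept, evaluate the equivalent form Y = mean_Y + SD_Y * (X - mean_X) / SD_X at full precision:
Y = 72.25 + 6.93 * (49 - 59.61) / 6.59
Y = 72.25 - 6.93 * 10.61 / 6.59
Y = 72.25 - 73.5273 / 6.59
Y = 72.25 - 11.1574
Y = 61.0926

61.0926


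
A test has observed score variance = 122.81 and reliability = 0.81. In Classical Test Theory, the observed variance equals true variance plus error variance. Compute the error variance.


var_true = rxx * var_obs = 0.81 * 122.81 = 99.4761
var_error = var_obs - var_true
var_error = 122.81 - 99.4761
var_error = 23.3339

23.3339


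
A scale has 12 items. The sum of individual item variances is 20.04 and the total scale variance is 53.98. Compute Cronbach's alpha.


alpha = (k/(k-1)) * (1 - sum(si^2)/s_total^2)
= (12/11) * (1 - 20.04/53.98)
alpha = 0.6859

0.6859


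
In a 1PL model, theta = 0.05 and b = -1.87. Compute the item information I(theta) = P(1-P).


P = 1/(1+exp(-(0.05--1.87))) = 0.8721
I = P*(1-P) = 0.8721 * 0.1279
I = 0.1115

0.1115


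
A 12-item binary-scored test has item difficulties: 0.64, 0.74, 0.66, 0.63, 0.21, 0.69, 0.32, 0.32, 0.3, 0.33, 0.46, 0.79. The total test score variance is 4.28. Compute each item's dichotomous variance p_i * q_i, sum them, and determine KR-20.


For each item, compute p_i * q_i:
  Item 1: 0.64 * 0.36 = 0.2304
  Item 2: 0.74 * 0.26 = 0.1924
  Item 3: 0.66 * 0.34 = 0.2244
  Item 4: 0.63 * 0.37 = 0.2331
  Item 5: 0.21 * 0.79 = 0.1659
  Item 6: 0.69 * 0.31 = 0.2139
  Item 7: 0.32 * 0.68 = 0.2176
  Item 8: 0.32 * 0.68 = 0.2176
  Item 9: 0.3 * 0.7 = 0.21
  Item 10: 0.33 * 0.67 = 0.2211
  Item 11: 0.46 * 0.54 = 0.2484
  Item 12: 0.79 * 0.21 = 0.1659
Sum(p_i * q_i) = 0.2304 + 0.1924 + 0.2244 + 0.2331 + 0.1659 + 0.2139 + 0.2176 + 0.2176 + 0.21 + 0.2211 + 0.2484 + 0.1659 = 2.5407
KR-20 = (k/(k-1)) * (1 - Sum(p_i*q_i) / Var_total)
= (12/11) * (1 - 2.5407/4.28)
= 1.0909 * 0.4064
KR-20 = 0.4433

0.4433


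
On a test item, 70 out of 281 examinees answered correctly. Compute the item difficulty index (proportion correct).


Item difficulty p = number correct / total examinees
p = 70 / 281
p = 0.2491

0.2491


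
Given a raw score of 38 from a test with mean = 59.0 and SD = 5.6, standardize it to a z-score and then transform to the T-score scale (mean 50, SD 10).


z = (X - mean) / SD = (38 - 59.0) / 5.6
z = -21.0 / 5.6
z = -3.75
T-score = T = 50 + 10z
Carry z at full precision (z = -21.0 / 5.6) into the conversion:
T-score = 50 + 10 * (-21.0 / 5.6) = 50 + -210 / 5.6
T-score = 50 + -37.5
T-score = 12.5

12.5


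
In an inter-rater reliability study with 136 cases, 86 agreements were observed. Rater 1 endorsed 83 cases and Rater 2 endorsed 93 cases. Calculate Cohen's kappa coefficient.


P_o = 86/136 = 0.632353
P_e = (83*93 + 53*43) / 18496 = 0.540549
kappa = (P_o - P_e) / (1 - P_e)
kappa = (0.632353 - 0.540549) / (1 - 0.540549)
kappa = 0.1998

0.1998


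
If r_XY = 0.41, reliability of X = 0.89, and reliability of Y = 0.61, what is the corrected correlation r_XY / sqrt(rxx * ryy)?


r_corrected = rxy / sqrt(rxx * ryy)
= 0.41 / sqrt(0.89 * 0.61)
= 0.41 / sqrt(0.5429)
= 0.41 / 0.736817
r_corrected = 0.5564

0.5564


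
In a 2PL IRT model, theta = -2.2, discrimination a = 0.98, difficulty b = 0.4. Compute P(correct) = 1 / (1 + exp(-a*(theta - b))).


a*(theta - b) = 0.98 * (-2.2 - 0.4) = -2.548
exp(--2.548) = 12.7815
P = 1 / (1 + 12.7815)
P = 0.0726

0.0726


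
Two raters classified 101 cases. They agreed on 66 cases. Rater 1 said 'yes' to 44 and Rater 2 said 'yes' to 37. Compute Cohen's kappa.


P_o = 66/101 = 0.653465
P_e = (44*37 + 57*64) / 10201 = 0.517204
kappa = (P_o - P_e) / (1 - P_e)
kappa = (0.653465 - 0.517204) / (1 - 0.517204)
kappa = 0.2822

0.2822


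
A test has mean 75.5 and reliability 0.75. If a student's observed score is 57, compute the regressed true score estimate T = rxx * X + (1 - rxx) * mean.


T_est = rxx * X + (1 - rxx) * mean
T_est = 0.75 * 57 + 0.25 * 75.5
T_est = 42.75 + 18.875
T_est = 61.625

61.625


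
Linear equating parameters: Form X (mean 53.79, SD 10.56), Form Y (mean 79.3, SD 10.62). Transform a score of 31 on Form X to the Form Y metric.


slope = SD_Y / SD_X = 10.62 / 10.56 ~ 1.0057
intercept = mean_Y - slope * mean_X = 79.3 - (10.62 / 10.56) * 53.79 ~ 25.2044
Y = slope * X + intercept. To avoid rounding drift from the rounded slope/intercept, evaluate the equivalent form Y = mean_Y + SD_Y * (X - mean_X) / SD_X at full precision:
Y = 79.3 + 10.62 * (31 - 53.79) / 10.56
Y = 79.3 - 10.62 * 22.79 / 10.56
Y = 79.3 - 242.0298 / 10.56
Y = 79.3 - 22.9195
Y = 56.3805

56.3805


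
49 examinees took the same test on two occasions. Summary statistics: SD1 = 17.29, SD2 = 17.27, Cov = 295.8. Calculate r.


r = cov(X,Y) / (SD_X * SD_Y)
r = 295.8 / (17.29 * 17.27)
r = 295.8 / 298.5983
r = 0.9906

0.9906


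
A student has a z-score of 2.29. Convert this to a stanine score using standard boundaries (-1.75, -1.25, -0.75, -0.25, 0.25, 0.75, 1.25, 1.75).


Stanine boundaries: [-1.75, -1.25, -0.75, -0.25, 0.25, 0.75, 1.25, 1.75]
z = 2.29
Check each boundary:
  z >= -1.75 -> could be stanine 2
  z >= -1.25 -> could be stanine 3
  z >= -0.75 -> could be stanine 4
  z >= -0.25 -> could be stanine 5
  z >= 0.25 -> could be stanine 6
  z >= 0.75 -> could be stanine 7
  z >= 1.25 -> could be stanine 8
  z >= 1.75 -> could be stanine 9
Highest qualifying boundary gives stanine = 9

9


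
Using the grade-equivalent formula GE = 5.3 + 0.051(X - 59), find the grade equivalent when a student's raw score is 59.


raw - median = 59 - 59 = 0
slope * diff = 0.051 * 0 = 0.0
GE = 5.3 + 0.0
GE = 5.3

5.3


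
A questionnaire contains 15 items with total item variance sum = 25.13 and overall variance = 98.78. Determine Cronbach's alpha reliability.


alpha = (k/(k-1)) * (1 - sum(si^2)/s_total^2)
= (15/14) * (1 - 25.13/98.78)
alpha = 0.7989

0.7989


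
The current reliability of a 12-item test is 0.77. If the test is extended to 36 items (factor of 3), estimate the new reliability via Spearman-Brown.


r_new = (n * rxx) / (1 + (n-1) * rxx)
r_new = (3 * 0.77) / (1 + 2 * 0.77)
r_new = 2.31 / 2.54
r_new = 0.9094

0.9094


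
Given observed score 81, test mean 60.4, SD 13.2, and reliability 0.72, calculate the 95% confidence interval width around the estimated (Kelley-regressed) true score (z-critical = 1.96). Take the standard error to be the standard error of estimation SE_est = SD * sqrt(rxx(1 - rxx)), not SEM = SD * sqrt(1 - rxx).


True score estimate = 0.72*81 + 0.28*60.4 = 75.232
SE_est = SD * sqrt(rxx * (1 - rxx)) = 13.2 * sqrt(0.72 * 0.28) = 13.2 * sqrt(0.2016) = 5.926785
CI = T_est +/- z * SE_est, so width = 2 * z * SE_est = 2 * 1.96 * 5.926785
Width = 23.233

23.233


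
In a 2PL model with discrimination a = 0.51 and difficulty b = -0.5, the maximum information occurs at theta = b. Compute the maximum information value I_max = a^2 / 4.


For 2PL, max info at theta = b = -0.5
I_max = a^2 / 4 = 0.51^2 / 4
= 0.2601 / 4
I_max = 0.065

0.065


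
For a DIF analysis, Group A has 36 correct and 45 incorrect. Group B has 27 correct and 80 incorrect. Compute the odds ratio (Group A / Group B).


Odds_A = 36/45 = 0.8
Odds_B = 27/80 = 0.3375
OR = Odds_A / Odds_B = 0.8 / 0.3375
Exactly, OR = (36 * 80) / (45 * 27) = 2880 / 1215
OR = 2.3704

2.3704


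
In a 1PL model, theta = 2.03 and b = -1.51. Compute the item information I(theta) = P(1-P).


P = 1/(1+exp(-(2.03--1.51))) = 0.9718
I = P*(1-P) = 0.9718 * 0.0282
I = 0.0274

0.0274


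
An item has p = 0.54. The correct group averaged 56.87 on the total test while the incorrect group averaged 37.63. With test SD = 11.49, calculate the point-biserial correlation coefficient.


q = 1 - p = 0.46
rpb = ((M1 - M0) / SD) * sqrt(p * q)
rpb = ((56.87 - 37.63) / 11.49) * sqrt(0.54 * 0.46)
rpb = 0.8346

0.8346


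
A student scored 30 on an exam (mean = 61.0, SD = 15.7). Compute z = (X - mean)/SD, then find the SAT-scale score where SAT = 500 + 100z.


z = (X - mean) / SD = (30 - 61.0) / 15.7
z = -31.0 / 15.7
z = -1.9745
SAT-scale = SAT = 500 + 100z
Carry z at full precision (z = -31.0 / 15.7) into the conversion:
SAT-scale = 500 + 100 * (-31.0 / 15.7) = 500 + -3100 / 15.7
SAT-scale = 500 + -197.4522
SAT-scale = 302.5478

302.5478


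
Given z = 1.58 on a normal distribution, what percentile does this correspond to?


CDF(z) = 0.5 * (1 + erf(z/sqrt(2)))
erf(1.1172) = 0.8859
CDF = 0.9429
Percentile rank = 0.9429 * 100 = 94.29

94.29


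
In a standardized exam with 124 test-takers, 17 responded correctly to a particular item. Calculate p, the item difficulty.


Item difficulty p = number correct / total examinees
p = 17 / 124
p = 0.1371

0.1371


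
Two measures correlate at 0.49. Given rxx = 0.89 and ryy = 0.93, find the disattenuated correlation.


r_corrected = rxy / sqrt(rxx * ryy)
= 0.49 / sqrt(0.89 * 0.93)
= 0.49 / sqrt(0.8277)
= 0.49 / 0.90978
r_corrected = 0.5386

0.5386


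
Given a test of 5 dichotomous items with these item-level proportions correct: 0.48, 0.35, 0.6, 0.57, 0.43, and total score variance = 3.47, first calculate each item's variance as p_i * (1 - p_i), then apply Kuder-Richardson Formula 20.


For each item, compute p_i * q_i:
  Item 1: 0.48 * 0.52 = 0.2496
  Item 2: 0.35 * 0.65 = 0.2275
  Item 3: 0.6 * 0.4 = 0.24
  Item 4: 0.57 * 0.43 = 0.2451
  Item 5: 0.43 * 0.57 = 0.2451
Sum(p_i * q_i) = 0.2496 + 0.2275 + 0.24 + 0.2451 + 0.2451 = 1.2073
KR-20 = (k/(k-1)) * (1 - Sum(p_i*q_i) / Var_total)
= (5/4) * (1 - 1.2073/3.47)
= 1.25 * 0.6521
KR-20 = 0.8151

0.8151


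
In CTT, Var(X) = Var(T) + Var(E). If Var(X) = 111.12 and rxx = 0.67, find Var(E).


var_true = rxx * var_obs = 0.67 * 111.12 = 74.4504
var_error = var_obs - var_true
var_error = 111.12 - 74.4504
var_error = 36.6696

36.6696


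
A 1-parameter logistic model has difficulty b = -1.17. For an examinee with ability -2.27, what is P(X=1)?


theta - b = -2.27 - -1.17 = -1.1
exp(-(theta - b)) = exp(1.1) = 3.0042
P = 1 / (1 + 3.0042)
P = 0.2497

0.2497


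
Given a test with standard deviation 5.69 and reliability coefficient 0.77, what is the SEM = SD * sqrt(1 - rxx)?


SEM = SD * sqrt(1 - rxx)
SEM = 5.69 * sqrt(1 - 0.77)
SEM = 5.69 * sqrt(0.23) = 5.69 * 0.479583
SEM = 2.7288

2.7288


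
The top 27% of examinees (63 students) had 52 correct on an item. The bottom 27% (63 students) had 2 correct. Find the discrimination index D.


p_upper = 52/63 = 0.8254
p_lower = 2/63 = 0.0317
D = 0.8254 - 0.0317 = 0.7937

0.7937


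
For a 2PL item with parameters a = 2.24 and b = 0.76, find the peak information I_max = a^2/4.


For 2PL, max info at theta = b = 0.76
I_max = a^2 / 4 = 2.24^2 / 4
= 5.0176 / 4
I_max = 1.2544

1.2544


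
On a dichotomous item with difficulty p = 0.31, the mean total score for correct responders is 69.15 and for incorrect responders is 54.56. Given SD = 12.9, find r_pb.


q = 1 - p = 0.69
rpb = ((M1 - M0) / SD) * sqrt(p * q)
rpb = ((69.15 - 54.56) / 12.9) * sqrt(0.31 * 0.69)
rpb = 0.5231

0.5231


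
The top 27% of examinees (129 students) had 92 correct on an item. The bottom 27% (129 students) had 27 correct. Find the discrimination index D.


p_upper = 92/129 = 0.7132
p_lower = 27/129 = 0.2093
D = 0.7132 - 0.2093 = 0.5039

0.5039


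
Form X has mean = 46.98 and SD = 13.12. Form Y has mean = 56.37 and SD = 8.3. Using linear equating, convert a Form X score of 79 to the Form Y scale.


slope = SD_Y / SD_X = 8.3 / 13.12 ~ 0.6326
intercept = mean_Y - slope * mean_X = 56.37 - (8.3 / 13.12) * 46.98 ~ 26.6494
Y = slope * X + intercept. To avoid rounding drift from the rounded slope/intercept, evaluate the equivalent form Y = mean_Y + SD_Y * (X - mean_X) / SD_X at full precision:
Y = 56.37 + 8.3 * (79 - 46.98) / 13.12
Y = 56.37 + 8.3 * 32.02 / 13.12
Y = 56.37 + 265.766 / 13.12
Y = 56.37 + 20.2566
Y = 76.6266

76.6266


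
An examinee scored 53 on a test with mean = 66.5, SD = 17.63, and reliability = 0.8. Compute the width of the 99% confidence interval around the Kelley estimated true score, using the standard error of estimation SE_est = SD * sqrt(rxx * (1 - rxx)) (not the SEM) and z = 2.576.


True score estimate = 0.8*53 + 0.2*66.5 = 55.7
SE_est = SD * sqrt(rxx * (1 - rxx)) = 17.63 * sqrt(0.8 * 0.2) = 17.63 * sqrt(0.16) = 7.052
CI = T_est +/- z * SE_est, so width = 2 * z * SE_est = 2 * 2.576 * 7.052
Width = 36.3319

36.3319


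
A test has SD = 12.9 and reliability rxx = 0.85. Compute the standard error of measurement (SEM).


SEM = SD * sqrt(1 - rxx)
SEM = 12.9 * sqrt(1 - 0.85)
SEM = 12.9 * sqrt(0.15) = 12.9 * 0.387298
SEM = 4.9961

4.9961


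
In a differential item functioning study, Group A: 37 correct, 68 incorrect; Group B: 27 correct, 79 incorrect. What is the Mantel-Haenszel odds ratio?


Odds_A = 37/68 = 0.5441
Odds_B = 27/79 = 0.3418
OR = Odds_A / Odds_B = 0.5441 / 0.3418
Exactly, OR = (37 * 79) / (68 * 27) = 2923 / 1836
OR = 1.592

1.592


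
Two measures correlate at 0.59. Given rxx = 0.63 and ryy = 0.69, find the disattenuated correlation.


r_corrected = rxy / sqrt(rxx * ryy)
= 0.59 / sqrt(0.63 * 0.69)
= 0.59 / sqrt(0.4347)
= 0.59 / 0.659318
r_corrected = 0.8949

0.8949


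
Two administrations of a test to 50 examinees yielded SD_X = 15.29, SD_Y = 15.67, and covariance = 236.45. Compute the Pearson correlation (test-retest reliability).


r = cov(X,Y) / (SD_X * SD_Y)
r = 236.45 / (15.29 * 15.67)
r = 236.45 / 239.5943
r = 0.9869

0.9869


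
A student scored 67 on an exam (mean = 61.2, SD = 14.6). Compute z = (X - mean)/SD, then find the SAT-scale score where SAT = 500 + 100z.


z = (X - mean) / SD = (67 - 61.2) / 14.6
z = 5.8 / 14.6
z = 0.3973
SAT-scale = SAT = 500 + 100z
Carry z at full precision (z = 5.8 / 14.6) into the conversion:
SAT-scale = 500 + 100 * (5.8 / 14.6) = 500 + 580 / 14.6
SAT-scale = 500 + 39.726
SAT-scale = 539.726

539.726


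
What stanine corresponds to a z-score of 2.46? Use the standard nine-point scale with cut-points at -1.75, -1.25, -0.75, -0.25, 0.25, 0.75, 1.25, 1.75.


Stanine boundaries: [-1.75, -1.25, -0.75, -0.25, 0.25, 0.75, 1.25, 1.75]
z = 2.46
Check each boundary:
  z >= -1.75 -> could be stanine 2
  z >= -1.25 -> could be stanine 3
  z >= -0.75 -> could be stanine 4
  z >= -0.25 -> could be stanine 5
  z >= 0.25 -> could be stanine 6
  z >= 0.75 -> could be stanine 7
  z >= 1.25 -> could be stanine 8
  z >= 1.75 -> could be stanine 9
Highest qualifying boundary gives stanine = 9

9


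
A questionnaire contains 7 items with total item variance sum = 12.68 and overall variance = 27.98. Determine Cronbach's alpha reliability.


alpha = (k/(k-1)) * (1 - sum(si^2)/s_total^2)
= (7/6) * (1 - 12.68/27.98)
alpha = 0.638

0.638


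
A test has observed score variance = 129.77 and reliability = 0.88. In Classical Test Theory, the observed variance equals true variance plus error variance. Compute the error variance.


var_true = rxx * var_obs = 0.88 * 129.77 = 114.1976
var_error = var_obs - var_true
var_error = 129.77 - 114.1976
var_error = 15.5724

15.5724


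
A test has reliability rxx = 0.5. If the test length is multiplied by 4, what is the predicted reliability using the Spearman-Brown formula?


r_new = (n * rxx) / (1 + (n-1) * rxx)
r_new = (4 * 0.5) / (1 + 3 * 0.5)
r_new = 2.0 / 2.5
r_new = 0.8

0.8


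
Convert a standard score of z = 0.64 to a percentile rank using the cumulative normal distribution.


CDF(z) = 0.5 * (1 + erf(z/sqrt(2)))
erf(0.4525) = 0.4778
CDF = 0.7389
Percentile rank = 0.7389 * 100 = 73.89

73.89


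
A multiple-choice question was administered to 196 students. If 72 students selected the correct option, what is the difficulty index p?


Item difficulty p = number correct / total examinees
p = 72 / 196
p = 0.3673

0.3673


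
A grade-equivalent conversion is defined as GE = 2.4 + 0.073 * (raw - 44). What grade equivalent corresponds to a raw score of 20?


raw - median = 20 - 44 = -24
slope * diff = 0.073 * -24 = -1.752
GE = 2.4 + -1.752
GE = 0.648

0.648


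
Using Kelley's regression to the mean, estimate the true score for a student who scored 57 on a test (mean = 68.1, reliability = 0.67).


T_est = rxx * X + (1 - rxx) * mean
T_est = 0.67 * 57 + 0.33 * 68.1
T_est = 38.19 + 22.473
T_est = 60.663

60.663


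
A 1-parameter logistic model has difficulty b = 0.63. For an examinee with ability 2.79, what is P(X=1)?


theta - b = 2.79 - 0.63 = 2.16
exp(-(theta - b)) = exp(-2.16) = 0.1153
P = 1 / (1 + 0.1153)
P = 0.8966

0.8966


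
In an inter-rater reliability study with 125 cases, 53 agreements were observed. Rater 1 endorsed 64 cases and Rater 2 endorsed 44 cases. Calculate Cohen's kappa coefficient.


P_o = 53/125 = 0.424
P_e = (64*44 + 61*81) / 15625 = 0.496448
kappa = (P_o - P_e) / (1 - P_e)
kappa = (0.424 - 0.496448) / (1 - 0.496448)
kappa = -0.1439

-0.1439


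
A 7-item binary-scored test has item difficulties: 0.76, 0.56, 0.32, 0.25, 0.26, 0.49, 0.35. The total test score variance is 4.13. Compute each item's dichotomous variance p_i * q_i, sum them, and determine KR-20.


For each item, compute p_i * q_i:
  Item 1: 0.76 * 0.24 = 0.1824
  Item 2: 0.56 * 0.44 = 0.2464
  Item 3: 0.32 * 0.68 = 0.2176
  Item 4: 0.25 * 0.75 = 0.1875
  Item 5: 0.26 * 0.74 = 0.1924
  Item 6: 0.49 * 0.51 = 0.2499
  Item 7: 0.35 * 0.65 = 0.2275
Sum(p_i * q_i) = 0.1824 + 0.2464 + 0.2176 + 0.1875 + 0.1924 + 0.2499 + 0.2275 = 1.5037
KR-20 = (k/(k-1)) * (1 - Sum(p_i*q_i) / Var_total)
= (7/6) * (1 - 1.5037/4.13)
= 1.1667 * 0.6359
KR-20 = 0.7419

0.7419


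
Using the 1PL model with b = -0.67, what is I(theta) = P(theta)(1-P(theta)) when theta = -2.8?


P = 1/(1+exp(-(-2.8--0.67))) = 0.1062
I = P*(1-P) = 0.1062 * 0.8938
I = 0.0949

0.0949


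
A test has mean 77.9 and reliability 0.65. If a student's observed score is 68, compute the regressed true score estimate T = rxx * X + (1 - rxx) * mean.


T_est = rxx * X + (1 - rxx) * mean
T_est = 0.65 * 68 + 0.35 * 77.9
T_est = 44.2 + 27.265
T_est = 71.465

71.465
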